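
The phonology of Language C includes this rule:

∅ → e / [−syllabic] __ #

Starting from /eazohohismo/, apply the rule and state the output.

No segment of /eazohohismo/ meets the structural description of the rule, so the form surfaces unchanged.

eazohohismo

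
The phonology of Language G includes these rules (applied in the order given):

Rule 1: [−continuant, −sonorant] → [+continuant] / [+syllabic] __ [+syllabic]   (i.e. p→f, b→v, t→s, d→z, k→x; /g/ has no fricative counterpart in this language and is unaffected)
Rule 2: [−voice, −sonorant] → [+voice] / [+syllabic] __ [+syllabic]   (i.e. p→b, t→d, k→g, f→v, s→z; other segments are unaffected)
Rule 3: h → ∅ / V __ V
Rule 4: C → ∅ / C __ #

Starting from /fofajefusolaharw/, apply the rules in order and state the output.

Rule 1 (intervocalic spirantization): no segment meets the environment; /fofajefusolaharw/ is unchanged.
Rule 2 (intervocalic voicing): /f/ is a voiceless obstruent between vowels /o/ and /a/, so it voices to [v]. /f/ is a voiceless obstruent between vowels /e/ and /u/, so it voices to [v]. /s/ is a voiceless obstruent between vowels /u/ and /o/, so it voices to [z]. /fofajefusolaharw/ → fovajevuzolaharw.
Rule 3 (intervocalic h-deletion): /h/ occurs between vowels /a/ and /a/, so it deletes. /fovajevuzolaharw/ → fovajevuzolaarw.
Rule 4 (final cluster simplification): /w/ is the second consonant of a word-final cluster /rw/, so it deletes. /fovajevuzolaarw/ → fovajevuzolaar.

fovajevuzolaar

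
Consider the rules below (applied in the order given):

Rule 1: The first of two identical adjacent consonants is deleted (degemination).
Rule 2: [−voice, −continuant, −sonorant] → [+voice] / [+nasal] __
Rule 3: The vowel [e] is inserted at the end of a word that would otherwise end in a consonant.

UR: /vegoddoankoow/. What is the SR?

vegodoangoowe

Rule 1 (degemination): /dd/ is a geminate; the first /d/ deletes. /vegoddoankoow/ → vegodoankoow.
Rule 2 (post-nasal voicing): /k/ is a voiceless stop immediately after the nasal /n/, so it voices to [g]. /vegodoankoow/ → vegodoangoow.
Rule 3 (final e-epenthesis): the form ends in the consonant /w/, so [e] is inserted word-finally. /vegodoangoow/ → vegodoangoowe.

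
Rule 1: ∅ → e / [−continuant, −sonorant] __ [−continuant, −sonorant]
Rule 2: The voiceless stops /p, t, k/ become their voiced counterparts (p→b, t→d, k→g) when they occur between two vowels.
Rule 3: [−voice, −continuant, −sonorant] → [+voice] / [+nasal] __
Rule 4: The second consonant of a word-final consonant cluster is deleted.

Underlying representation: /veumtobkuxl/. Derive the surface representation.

Rule 1 (stop-cluster e-epenthesis): /b/ and /k/ form a stop–stop cluster, so [e] is inserted between them. /veumtobkuxl/ → veumtobekuxl.
Rule 2 (intervocalic voicing): /k/ is a voiceless stop between vowels /e/ and /u/, so it voices to [g]. /veumtobekuxl/ → veumtobeguxl.
Rule 3 (post-nasal voicing): /t/ is a voiceless stop immediately after the nasal /m/, so it voices to [d]. /veumtobeguxl/ → veumdobeguxl.
Rule 4 (final cluster simplification): /l/ is the second consonant of a word-final cluster /xl/, so it deletes. /veumdobeguxl/ → veumdobegux.

veumdobegux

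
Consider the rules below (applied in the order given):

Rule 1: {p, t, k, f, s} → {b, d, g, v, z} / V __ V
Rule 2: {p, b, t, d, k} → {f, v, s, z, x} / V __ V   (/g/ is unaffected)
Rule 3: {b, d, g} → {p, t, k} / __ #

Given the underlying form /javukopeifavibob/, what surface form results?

javugoveivavivop

Rule 1 (intervocalic voicing): /k/ is a voiceless obstruent between vowels /u/ and /o/, so it voices to [g]. /p/ is a voiceless obstruent between vowels /o/ and /e/, so it voices to [b]. /f/ is a voiceless obstruent between vowels /i/ and /a/, so it voices to [v]. /javukopeifavibob/ → javugobeivavibob.
Rule 2 (intervocalic spirantization): /b/ is a stop between vowels /o/ and /e/, so it spirantizes to the fricative [v]. /b/ is a stop between vowels /i/ and /o/, so it spirantizes to the fricative [v]. /javugobeivavibob/ → javugoveivavivob.
Rule 3 (final devoicing): /b/ is a voiced stop in word-final position, so it devoices to [p]. /javugoveivavivob/ → javugoveivavivop.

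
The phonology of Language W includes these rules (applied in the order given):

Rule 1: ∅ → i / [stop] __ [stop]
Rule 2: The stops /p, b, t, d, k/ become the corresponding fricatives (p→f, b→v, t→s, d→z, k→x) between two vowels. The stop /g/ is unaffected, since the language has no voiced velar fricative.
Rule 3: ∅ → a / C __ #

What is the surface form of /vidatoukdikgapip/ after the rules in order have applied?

vizasouxizixigafipa

Rule 1 (stop-cluster i-epenthesis): /k/ and /d/ form a stop–stop cluster, so [i] is inserted between them. /k/ and /g/ form a stop–stop cluster, so [i] is inserted between them. /vidatoukdikgapip/ → vidatoukidikigapip.
Rule 2 (intervocalic spirantization): /d/ is a stop between vowels /i/ and /a/, so it spirantizes to the fricative [z]. /t/ is a stop between vowels /a/ and /o/, so it spirantizes to the fricative [s]. /k/ is a stop between vowels /u/ and /i/, so it spirantizes to the fricative [x]. /d/ is a stop between vowels /i/ and /i/, so it spirantizes to the fricative [z]. /k/ is a stop between vowels /i/ and /i/, so it spirantizes to the fricative [x]. /p/ is a stop between vowels /a/ and /i/, so it spirantizes to the fricative [f]. /vidatoukidikigapip/ → vizasouxizixigafip.
Rule 3 (final a-epenthesis): the form ends in the consonant /p/, so [a] is inserted word-finally. /vizasouxizixigafip/ → vizasouxizixigafipa.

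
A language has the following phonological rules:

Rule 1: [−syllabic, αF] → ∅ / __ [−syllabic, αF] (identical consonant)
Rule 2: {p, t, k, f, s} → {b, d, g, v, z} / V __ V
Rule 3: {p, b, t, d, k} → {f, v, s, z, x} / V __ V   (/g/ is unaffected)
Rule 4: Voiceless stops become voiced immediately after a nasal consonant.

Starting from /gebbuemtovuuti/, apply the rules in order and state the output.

Rule 1 (degemination): /bb/ is a geminate; the first /b/ deletes. /gebbuemtovuuti/ → gebuemtovuuti.
Rule 2 (intervocalic voicing): /t/ is a voiceless obstruent between vowels /u/ and /i/, so it voices to [d]. /gebuemtovuuti/ → gebuemtovuudi.
Rule 3 (intervocalic spirantization): /b/ is a stop between vowels /e/ and /u/, so it spirantizes to the fricative [v]. /d/ is a stop between vowels /u/ and /i/, so it spirantizes to the fricative [z]. /gebuemtovuudi/ → gevuemtovuuzi.
Rule 4 (post-nasal voicing): /t/ is a voiceless stop immediately after the nasal /m/, so it voices to [d]. /gevuemtovuuzi/ → gevuemdovuuzi.

gevuemdovuuzi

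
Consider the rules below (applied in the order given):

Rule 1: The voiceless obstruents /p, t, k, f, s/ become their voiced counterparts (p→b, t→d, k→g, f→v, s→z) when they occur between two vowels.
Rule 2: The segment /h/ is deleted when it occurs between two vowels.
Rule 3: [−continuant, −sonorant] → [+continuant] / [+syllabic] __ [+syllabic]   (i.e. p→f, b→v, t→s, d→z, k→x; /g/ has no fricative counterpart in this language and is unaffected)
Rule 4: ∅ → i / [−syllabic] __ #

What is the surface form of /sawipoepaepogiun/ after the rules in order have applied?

Rule 1 (intervocalic voicing): /p/ is a voiceless obstruent between vowels /i/ and /o/, so it voices to [b]. /p/ is a voiceless obstruent between vowels /e/ and /a/, so it voices to [b]. /p/ is a voiceless obstruent between vowels /e/ and /o/, so it voices to [b]. /sawipoepaepogiun/ → sawiboebaebogiun.
Rule 2 (intervocalic h-deletion): no segment meets the environment; /sawiboebaebogiun/ is unchanged.
Rule 3 (intervocalic spirantization): /b/ is a stop between vowels /i/ and /o/, so it spirantizes to the fricative [v]. /b/ is a stop between vowels /e/ and /a/, so it spirantizes to the fricative [v]. /b/ is a stop between vowels /e/ and /o/, so it spirantizes to the fricative [v]. /sawiboebaebogiun/ → sawivoevaevogiun.
Rule 4 (final i-epenthesis): the form ends in the consonant /n/, so [i] is inserted word-finally. /sawivoevaevogiun/ → sawivoevaevogiuni.

sawivoevaevogiuni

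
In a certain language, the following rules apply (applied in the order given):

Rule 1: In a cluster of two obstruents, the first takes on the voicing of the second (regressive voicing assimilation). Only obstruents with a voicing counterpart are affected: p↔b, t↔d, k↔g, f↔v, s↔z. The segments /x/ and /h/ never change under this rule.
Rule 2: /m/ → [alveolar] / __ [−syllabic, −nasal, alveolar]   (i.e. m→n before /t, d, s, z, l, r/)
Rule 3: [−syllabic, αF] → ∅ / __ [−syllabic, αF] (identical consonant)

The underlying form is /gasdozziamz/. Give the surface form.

Rule 1 (regressive voicing assimilation): /s/ precedes the voiced obstruent /d/, so it voices to [z] by assimilation. /gasdozziamz/ → gazdozziamz.
Rule 2 (nasal place assimilation): /m/ precedes the alveolar consonant /z/, so it assimilates in place to [n]. /gazdozziamz/ → gazdozzianz.
Rule 3 (degemination): /zz/ is a geminate; the first /z/ deletes. /gazdozzianz/ → gazdozianz.

gazdozianz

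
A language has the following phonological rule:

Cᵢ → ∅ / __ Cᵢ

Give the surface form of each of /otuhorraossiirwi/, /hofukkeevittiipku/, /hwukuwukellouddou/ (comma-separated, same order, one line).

/otuhorraossiirwi/: /rr/ is a geminate; the first /r/ deletes. /ss/ is a geminate; the first /s/ deletes. → [otuhoraosiirwi].
/hofukkeevittiipku/: /kk/ is a geminate; the first /k/ deletes. /tt/ is a geminate; the first /t/ deletes. → [hofukeevitiipku].
/hwukuwukellouddou/: /ll/ is a geminate; the first /l/ deletes. /dd/ is a geminate; the first /d/ deletes. → [hwukuwukeloudou].

otuhoraosiirwi, hofukeevitiipku, hwukuwukeloudou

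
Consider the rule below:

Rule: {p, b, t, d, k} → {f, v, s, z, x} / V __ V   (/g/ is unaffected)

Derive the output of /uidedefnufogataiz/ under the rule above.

/d/ is a stop between vowels /i/ and /e/, so it spirantizes to the fricative [z].
/d/ is a stop between vowels /e/ and /e/, so it spirantizes to the fricative [z].
/t/ is a stop between vowels /a/ and /a/, so it spirantizes to the fricative [s].
Surface form: [uizezefnufogasaiz].

uizezefnufogasaiz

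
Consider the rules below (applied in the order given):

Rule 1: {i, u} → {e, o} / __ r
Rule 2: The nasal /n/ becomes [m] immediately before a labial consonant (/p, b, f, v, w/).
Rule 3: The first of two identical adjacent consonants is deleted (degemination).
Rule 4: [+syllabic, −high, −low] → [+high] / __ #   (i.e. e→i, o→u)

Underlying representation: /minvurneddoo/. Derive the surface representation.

mimvornedou

Rule 1 (pre-rhotic lowering): /u/ is a high vowel immediately before /r/, so it lowers to [o]. /minvurneddoo/ → minvorneddoo.
Rule 2 (nasal place assimilation): /n/ precedes the labial consonant /v/, so it assimilates in place to [m]. /minvorneddoo/ → mimvorneddoo.
Rule 3 (degemination): /dd/ is a geminate; the first /d/ deletes. /mimvorneddoo/ → mimvornedoo.
Rule 4 (final vowel raising): /o/ is a mid vowel in word-final position, so it raises to [u]. /mimvornedoo/ → mimvornedou.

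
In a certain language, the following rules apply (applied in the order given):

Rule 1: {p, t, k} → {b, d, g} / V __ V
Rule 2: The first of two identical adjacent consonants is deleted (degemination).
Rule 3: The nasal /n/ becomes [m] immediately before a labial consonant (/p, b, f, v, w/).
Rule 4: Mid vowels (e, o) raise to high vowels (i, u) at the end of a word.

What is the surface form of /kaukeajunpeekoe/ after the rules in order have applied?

Rule 1 (intervocalic voicing): /k/ is a voiceless stop between vowels /u/ and /e/, so it voices to [g]. /k/ is a voiceless stop between vowels /e/ and /o/, so it voices to [g]. /kaukeajunpeekoe/ → kaugeajunpeegoe.
Rule 2 (degemination): no segment meets the environment; /kaugeajunpeegoe/ is unchanged.
Rule 3 (nasal place assimilation): /n/ precedes the labial consonant /p/, so it assimilates in place to [m]. /kaugeajunpeegoe/ → kaugeajumpeegoe.
Rule 4 (final vowel raising): /e/ is a mid vowel in word-final position, so it raises to [i]. /kaugeajumpeegoe/ → kaugeajumpeegoi.

kaugeajumpeegoi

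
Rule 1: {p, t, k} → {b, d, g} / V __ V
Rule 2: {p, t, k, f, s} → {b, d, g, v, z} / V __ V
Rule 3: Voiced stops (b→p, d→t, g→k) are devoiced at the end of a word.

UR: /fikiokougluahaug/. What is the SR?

figiogougluahauk

Rule 1 (intervocalic voicing): /k/ is a voiceless stop between vowels /i/ and /i/, so it voices to [g]. /k/ is a voiceless stop between vowels /o/ and /o/, so it voices to [g]. /fikiokougluahaug/ → figiogougluahaug.
Rule 2 (intervocalic voicing): no segment meets the environment; /figiogougluahaug/ is unchanged.
Rule 3 (final devoicing): /g/ is a voiced stop in word-final position, so it devoices to [k]. /figiogougluahaug/ → figiogougluahauk.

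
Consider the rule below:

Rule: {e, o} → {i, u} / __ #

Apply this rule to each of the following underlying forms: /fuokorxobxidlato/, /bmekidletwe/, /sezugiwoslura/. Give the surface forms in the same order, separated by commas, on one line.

/fuokorxobxidlato/: /o/ is a mid vowel in word-final position, so it raises to [u]. → [fuokorxobxidlatu].
/bmekidletwe/: /e/ is a mid vowel in word-final position, so it raises to [i]. → [bmekidletwi].
/sezugiwoslura/: the rule's environment is not met; surfaces unchanged as [sezugiwoslura].

fuokorxobxidlatu, bmekidletwi, sezugiwoslura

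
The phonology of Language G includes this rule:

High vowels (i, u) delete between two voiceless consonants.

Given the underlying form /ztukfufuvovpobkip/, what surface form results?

/u/ is a high vowel flanked by voiceless consonants /t/ and /k/, so it deletes.
/u/ is a high vowel flanked by voiceless consonants /f/ and /f/, so it deletes.
/i/ is a high vowel flanked by voiceless consonants /k/ and /p/, so it deletes.
The other instance of /u/ does not occur in the required environment and remains unchanged.
Surface form: [ztkffuvovpobkp].

ztkffuvovpobkp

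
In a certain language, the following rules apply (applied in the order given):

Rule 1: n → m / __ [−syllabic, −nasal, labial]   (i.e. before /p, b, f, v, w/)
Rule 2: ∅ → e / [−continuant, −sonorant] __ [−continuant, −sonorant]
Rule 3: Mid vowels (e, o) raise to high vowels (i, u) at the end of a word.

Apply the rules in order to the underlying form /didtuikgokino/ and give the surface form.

didetuikegokinu

Rule 1 (nasal place assimilation): no segment meets the environment; /didtuikgokino/ is unchanged.
Rule 2 (stop-cluster e-epenthesis): /d/ and /t/ form a stop–stop cluster, so [e] is inserted between them. /k/ and /g/ form a stop–stop cluster, so [e] is inserted between them. /didtuikgokino/ → didetuikegokino.
Rule 3 (final vowel raising): /o/ is a mid vowel in word-final position, so it raises to [u]. /didetuikegokino/ → didetuikegokinu.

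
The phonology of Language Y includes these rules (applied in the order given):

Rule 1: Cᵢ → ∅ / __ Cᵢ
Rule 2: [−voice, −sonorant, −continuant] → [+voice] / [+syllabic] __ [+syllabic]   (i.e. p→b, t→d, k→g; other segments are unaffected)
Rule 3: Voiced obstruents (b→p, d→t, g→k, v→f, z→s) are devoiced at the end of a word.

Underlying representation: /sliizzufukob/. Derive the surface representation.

sliizufugop

Rule 1 (degemination): /zz/ is a geminate; the first /z/ deletes. /sliizzufukob/ → sliizufukob.
Rule 2 (intervocalic voicing): /k/ is a voiceless stop between vowels /u/ and /o/, so it voices to [g]. /sliizufukob/ → sliizufugob.
Rule 3 (final devoicing): /b/ is a voiced obstruent in word-final position, so it devoices to [p]. /sliizufugob/ → sliizufugop.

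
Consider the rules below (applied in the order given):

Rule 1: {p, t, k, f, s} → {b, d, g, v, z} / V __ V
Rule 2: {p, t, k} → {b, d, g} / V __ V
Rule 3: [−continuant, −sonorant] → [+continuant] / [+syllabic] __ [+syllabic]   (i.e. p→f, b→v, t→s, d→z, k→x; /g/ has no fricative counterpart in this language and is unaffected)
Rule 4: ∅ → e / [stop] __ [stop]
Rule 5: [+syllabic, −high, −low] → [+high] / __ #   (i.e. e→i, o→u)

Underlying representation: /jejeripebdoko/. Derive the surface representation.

jejerivebedogu

Rule 1 (intervocalic voicing): /p/ is a voiceless obstruent between vowels /i/ and /e/, so it voices to [b]. /k/ is a voiceless obstruent between vowels /o/ and /o/, so it voices to [g]. /jejeripebdoko/ → jejeribebdogo.
Rule 2 (intervocalic voicing): no segment meets the environment; /jejeribebdogo/ is unchanged.
Rule 3 (intervocalic spirantization): /b/ is a stop between vowels /i/ and /e/, so it spirantizes to the fricative [v]. /jejeribebdogo/ → jejerivebdogo.
Rule 4 (stop-cluster e-epenthesis): /b/ and /d/ form a stop–stop cluster, so [e] is inserted between them. /jejerivebdogo/ → jejerivebedogo.
Rule 5 (final vowel raising): /o/ is a mid vowel in word-final position, so it raises to [u]. /jejerivebedogo/ → jejerivebedogu.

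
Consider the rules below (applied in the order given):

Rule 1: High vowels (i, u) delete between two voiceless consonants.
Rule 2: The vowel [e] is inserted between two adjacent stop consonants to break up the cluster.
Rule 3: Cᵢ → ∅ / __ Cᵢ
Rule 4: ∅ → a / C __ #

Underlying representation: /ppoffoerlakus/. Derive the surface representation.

pepofoerlaksa

Rule 1 (high vowel syncope): /u/ is a high vowel flanked by voiceless consonants /k/ and /s/, so it deletes. /ppoffoerlakus/ → ppoffoerlaks.
Rule 2 (stop-cluster e-epenthesis): /p/ and /p/ form a stop–stop cluster, so [e] is inserted between them. /ppoffoerlaks/ → pepoffoerlaks.
Rule 3 (degemination): /ff/ is a geminate; the first /f/ deletes. /pepoffoerlaks/ → pepofoerlaks.
Rule 4 (final a-epenthesis): the form ends in the consonant /s/, so [a] is inserted word-finally. /pepofoerlaks/ → pepofoerlaksa.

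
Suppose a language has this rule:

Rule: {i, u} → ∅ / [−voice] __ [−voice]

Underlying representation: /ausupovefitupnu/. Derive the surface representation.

/u/ is a high vowel flanked by voiceless consonants /s/ and /p/, so it deletes.
/i/ is a high vowel flanked by voiceless consonants /f/ and /t/, so it deletes.
/u/ is a high vowel flanked by voiceless consonants /t/ and /p/, so it deletes.
The other instances of /u/ do not occur in the required environment and remain unchanged.
Surface form: [auspoveftpnu].

auspoveftpnu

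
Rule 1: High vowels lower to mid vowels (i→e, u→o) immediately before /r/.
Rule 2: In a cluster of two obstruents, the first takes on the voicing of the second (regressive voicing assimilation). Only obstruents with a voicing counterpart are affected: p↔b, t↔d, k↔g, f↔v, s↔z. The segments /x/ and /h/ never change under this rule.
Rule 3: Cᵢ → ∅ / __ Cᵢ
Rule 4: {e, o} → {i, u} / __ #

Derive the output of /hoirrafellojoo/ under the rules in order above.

Rule 1 (pre-rhotic lowering): /i/ is a high vowel immediately before /r/, so it lowers to [e]. /hoirrafellojoo/ → hoerrafellojoo.
Rule 2 (regressive voicing assimilation): no segment meets the environment; /hoerrafellojoo/ is unchanged.
Rule 3 (degemination): /rr/ is a geminate; the first /r/ deletes. /ll/ is a geminate; the first /l/ deletes. /hoerrafellojoo/ → hoerafelojoo.
Rule 4 (final vowel raising): /o/ is a mid vowel in word-final position, so it raises to [u]. /hoerafelojoo/ → hoerafelojou.

hoerafelojou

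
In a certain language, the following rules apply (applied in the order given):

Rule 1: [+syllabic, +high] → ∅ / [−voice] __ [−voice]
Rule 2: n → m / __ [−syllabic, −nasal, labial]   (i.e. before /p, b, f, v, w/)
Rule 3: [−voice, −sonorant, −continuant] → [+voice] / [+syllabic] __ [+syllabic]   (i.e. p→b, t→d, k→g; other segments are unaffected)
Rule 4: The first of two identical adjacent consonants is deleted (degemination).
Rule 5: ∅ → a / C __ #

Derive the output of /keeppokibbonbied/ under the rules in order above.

Rule 1 (high vowel syncope): no segment meets the environment; /keeppokibbonbied/ is unchanged.
Rule 2 (nasal place assimilation): /n/ precedes the labial consonant /b/, so it assimilates in place to [m]. /keeppokibbonbied/ → keeppokibbombied.
Rule 3 (intervocalic voicing): /k/ is a voiceless stop between vowels /o/ and /i/, so it voices to [g]. /keeppokibbombied/ → keeppogibbombied.
Rule 4 (degemination): /pp/ is a geminate; the first /p/ deletes. /bb/ is a geminate; the first /b/ deletes. /keeppogibbombied/ → keepogibombied.
Rule 5 (final a-epenthesis): the form ends in the consonant /d/, so [a] is inserted word-finally. /keepogibombied/ → keepogibombieda.

keepogibombieda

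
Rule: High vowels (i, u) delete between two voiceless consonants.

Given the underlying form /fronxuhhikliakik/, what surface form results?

fronxhhkliakk

/u/ is a high vowel flanked by voiceless consonants /x/ and /h/, so it deletes.
/i/ is a high vowel flanked by voiceless consonants /h/ and /k/, so it deletes.
/i/ is a high vowel flanked by voiceless consonants /k/ and /k/, so it deletes.
Surface form: [fronxhhkliakk].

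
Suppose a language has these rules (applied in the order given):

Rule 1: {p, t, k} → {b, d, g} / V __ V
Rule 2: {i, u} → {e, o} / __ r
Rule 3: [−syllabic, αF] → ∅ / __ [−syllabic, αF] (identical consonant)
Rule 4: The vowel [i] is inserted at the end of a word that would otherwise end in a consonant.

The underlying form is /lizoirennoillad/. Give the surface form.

Rule 1 (intervocalic voicing): no segment meets the environment; /lizoirennoillad/ is unchanged.
Rule 2 (pre-rhotic lowering): /i/ is a high vowel immediately before /r/, so it lowers to [e]. /lizoirennoillad/ → lizoerennoillad.
Rule 3 (degemination): /nn/ is a geminate; the first /n/ deletes. /ll/ is a geminate; the first /l/ deletes. /lizoerennoillad/ → lizoerenoilad.
Rule 4 (final i-epenthesis): the form ends in the consonant /d/, so [i] is inserted word-finally. /lizoerenoilad/ → lizoerenoiladi.

lizoerenoiladi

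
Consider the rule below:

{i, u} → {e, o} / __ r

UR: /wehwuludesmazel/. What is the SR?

No segment of /wehwuludesmazel/ meets the structural description of the rule, so the form surfaces unchanged.

wehwuludesmazel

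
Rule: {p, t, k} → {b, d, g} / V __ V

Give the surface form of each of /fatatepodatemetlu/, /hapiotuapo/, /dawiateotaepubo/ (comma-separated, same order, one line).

fadadebodademetlu, habioduabo, dawiadeodaebubo

/fatatepodatemetlu/: /t/ is a voiceless stop between vowels /a/ and /a/, so it voices to [d]. /t/ is a voiceless stop between vowels /a/ and /e/, so it voices to [d]. /p/ is a voiceless stop between vowels /e/ and /o/, so it voices to [b]. /t/ is a voiceless stop between vowels /a/ and /e/, so it voices to [d]. → [fadadebodademetlu].
/hapiotuapo/: /p/ is a voiceless stop between vowels /a/ and /i/, so it voices to [b]. /t/ is a voiceless stop between vowels /o/ and /u/, so it voices to [d]. /p/ is a voiceless stop between vowels /a/ and /o/, so it voices to [b]. → [habioduabo].
/dawiateotaepubo/: /t/ is a voiceless stop between vowels /a/ and /e/, so it voices to [d]. /t/ is a voiceless stop between vowels /o/ and /a/, so it voices to [d]. /p/ is a voiceless stop between vowels /e/ and /u/, so it voices to [b]. → [dawiadeodaebubo].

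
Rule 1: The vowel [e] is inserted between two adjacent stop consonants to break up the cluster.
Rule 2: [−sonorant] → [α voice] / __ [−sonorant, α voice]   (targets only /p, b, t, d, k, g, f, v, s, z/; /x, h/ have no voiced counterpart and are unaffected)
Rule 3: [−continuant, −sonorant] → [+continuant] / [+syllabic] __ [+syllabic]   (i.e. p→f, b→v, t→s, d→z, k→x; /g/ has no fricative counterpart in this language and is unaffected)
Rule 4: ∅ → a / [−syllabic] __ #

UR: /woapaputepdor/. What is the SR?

Rule 1 (stop-cluster e-epenthesis): /p/ and /d/ form a stop–stop cluster, so [e] is inserted between them. /woapaputepdor/ → woapaputepedor.
Rule 2 (regressive voicing assimilation): no segment meets the environment; /woapaputepedor/ is unchanged.
Rule 3 (intervocalic spirantization): /p/ is a stop between vowels /a/ and /a/, so it spirantizes to the fricative [f]. /p/ is a stop between vowels /a/ and /u/, so it spirantizes to the fricative [f]. /t/ is a stop between vowels /u/ and /e/, so it spirantizes to the fricative [s]. /p/ is a stop between vowels /e/ and /e/, so it spirantizes to the fricative [f]. /d/ is a stop between vowels /e/ and /o/, so it spirantizes to the fricative [z]. /woapaputepedor/ → woafafusefezor.
Rule 4 (final a-epenthesis): the form ends in the consonant /r/, so [a] is inserted word-finally. /woafafusefezor/ → woafafusefezora.

woafafusefezora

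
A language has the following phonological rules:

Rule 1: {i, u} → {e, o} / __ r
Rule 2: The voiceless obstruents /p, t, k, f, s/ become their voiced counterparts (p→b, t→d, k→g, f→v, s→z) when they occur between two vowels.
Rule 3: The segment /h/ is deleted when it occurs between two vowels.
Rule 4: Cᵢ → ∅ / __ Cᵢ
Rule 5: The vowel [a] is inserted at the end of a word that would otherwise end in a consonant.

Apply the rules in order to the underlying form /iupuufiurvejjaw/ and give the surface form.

iubuuviorvejawa

Rule 1 (pre-rhotic lowering): /u/ is a high vowel immediately before /r/, so it lowers to [o]. /iupuufiurvejjaw/ → iupuufiorvejjaw.
Rule 2 (intervocalic voicing): /p/ is a voiceless obstruent between vowels /u/ and /u/, so it voices to [b]. /f/ is a voiceless obstruent between vowels /u/ and /i/, so it voices to [v]. /iupuufiorvejjaw/ → iubuuviorvejjaw.
Rule 3 (intervocalic h-deletion): no segment meets the environment; /iubuuviorvejjaw/ is unchanged.
Rule 4 (degemination): /jj/ is a geminate; the first /j/ deletes. /iubuuviorvejjaw/ → iubuuviorvejaw.
Rule 5 (final a-epenthesis): the form ends in the consonant /w/, so [a] is inserted word-finally. /iubuuviorvejaw/ → iubuuviorvejawa.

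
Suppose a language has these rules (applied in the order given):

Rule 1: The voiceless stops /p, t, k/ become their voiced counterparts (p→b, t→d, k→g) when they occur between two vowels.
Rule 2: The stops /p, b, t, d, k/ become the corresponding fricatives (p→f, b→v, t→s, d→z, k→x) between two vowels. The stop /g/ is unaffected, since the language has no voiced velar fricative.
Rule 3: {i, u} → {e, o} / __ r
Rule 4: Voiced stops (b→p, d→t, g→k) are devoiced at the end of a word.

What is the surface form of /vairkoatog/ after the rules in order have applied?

vaerkoazok

Rule 1 (intervocalic voicing): /t/ is a voiceless stop between vowels /a/ and /o/, so it voices to [d]. /vairkoatog/ → vairkoadog.
Rule 2 (intervocalic spirantization): /d/ is a stop between vowels /a/ and /o/, so it spirantizes to the fricative [z]. /vairkoadog/ → vairkoazog.
Rule 3 (pre-rhotic lowering): /i/ is a high vowel immediately before /r/, so it lowers to [e]. /vairkoazog/ → vaerkoazog.
Rule 4 (final devoicing): /g/ is a voiced stop in word-final position, so it devoices to [k]. /vaerkoazog/ → vaerkoazok.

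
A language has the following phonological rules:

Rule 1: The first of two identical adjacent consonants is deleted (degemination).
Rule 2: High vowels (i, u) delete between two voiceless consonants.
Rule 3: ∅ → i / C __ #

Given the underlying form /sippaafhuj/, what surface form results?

Rule 1 (degemination): /pp/ is a geminate; the first /p/ deletes. /sippaafhuj/ → sipaafhuj.
Rule 2 (high vowel syncope): /i/ is a high vowel flanked by voiceless consonants /s/ and /p/, so it deletes. /sipaafhuj/ → spaafhuj.
Rule 3 (final i-epenthesis): the form ends in the consonant /j/, so [i] is inserted word-finally. /spaafhuj/ → spaafhuji.

spaafhuji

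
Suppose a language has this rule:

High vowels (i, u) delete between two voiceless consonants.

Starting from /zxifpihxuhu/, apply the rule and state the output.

zxfphxhu

/i/ is a high vowel flanked by voiceless consonants /x/ and /f/, so it deletes.
/i/ is a high vowel flanked by voiceless consonants /p/ and /h/, so it deletes.
/u/ is a high vowel flanked by voiceless consonants /x/ and /h/, so it deletes.
The other instance of /u/ does not occur in the required environment and remains unchanged.
Surface form: [zxfphxhu].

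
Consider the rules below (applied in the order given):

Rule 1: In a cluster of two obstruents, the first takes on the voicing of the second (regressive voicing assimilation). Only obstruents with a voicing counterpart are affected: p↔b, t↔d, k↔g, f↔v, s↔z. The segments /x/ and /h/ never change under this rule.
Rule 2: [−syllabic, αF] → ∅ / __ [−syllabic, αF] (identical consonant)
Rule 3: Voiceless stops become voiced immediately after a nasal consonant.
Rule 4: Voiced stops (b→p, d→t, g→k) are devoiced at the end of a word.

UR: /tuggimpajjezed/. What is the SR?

tugimbajezet

Rule 1 (regressive voicing assimilation): no segment meets the environment; /tuggimpajjezed/ is unchanged.
Rule 2 (degemination): /gg/ is a geminate; the first /g/ deletes. /jj/ is a geminate; the first /j/ deletes. /tuggimpajjezed/ → tugimpajezed.
Rule 3 (post-nasal voicing): /p/ is a voiceless stop immediately after the nasal /m/, so it voices to [b]. /tugimpajezed/ → tugimbajezed.
Rule 4 (final devoicing): /d/ is a voiced stop in word-final position, so it devoices to [t]. /tugimbajezed/ → tugimbajezet.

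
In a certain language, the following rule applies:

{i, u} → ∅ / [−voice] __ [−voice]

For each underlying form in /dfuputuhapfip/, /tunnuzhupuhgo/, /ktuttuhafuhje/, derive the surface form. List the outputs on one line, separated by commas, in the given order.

dfpthapfp, tunnuzhphgo, kttthafhje

/dfuputuhapfip/: /u/ is a high vowel flanked by voiceless consonants /f/ and /p/, so it deletes. /u/ is a high vowel flanked by voiceless consonants /p/ and /t/, so it deletes. /u/ is a high vowel flanked by voiceless consonants /t/ and /h/, so it deletes. /i/ is a high vowel flanked by voiceless consonants /f/ and /p/, so it deletes. → [dfpthapfp].
/tunnuzhupuhgo/: /u/ is a high vowel flanked by voiceless consonants /h/ and /p/, so it deletes. /u/ is a high vowel flanked by voiceless consonants /p/ and /h/, so it deletes. → [tunnuzhphgo].
/ktuttuhafuhje/: /u/ is a high vowel flanked by voiceless consonants /t/ and /t/, so it deletes. /u/ is a high vowel flanked by voiceless consonants /t/ and /h/, so it deletes. /u/ is a high vowel flanked by voiceless consonants /f/ and /h/, so it deletes. → [kttthafhje].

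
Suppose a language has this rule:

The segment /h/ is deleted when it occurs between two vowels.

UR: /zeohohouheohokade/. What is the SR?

/h/ occurs between vowels /o/ and /o/, so it deletes.
/h/ occurs between vowels /o/ and /o/, so it deletes.
/h/ occurs between vowels /u/ and /e/, so it deletes.
/h/ occurs between vowels /o/ and /o/, so it deletes.
Surface form: [zeoooueookade].

zeoooueookade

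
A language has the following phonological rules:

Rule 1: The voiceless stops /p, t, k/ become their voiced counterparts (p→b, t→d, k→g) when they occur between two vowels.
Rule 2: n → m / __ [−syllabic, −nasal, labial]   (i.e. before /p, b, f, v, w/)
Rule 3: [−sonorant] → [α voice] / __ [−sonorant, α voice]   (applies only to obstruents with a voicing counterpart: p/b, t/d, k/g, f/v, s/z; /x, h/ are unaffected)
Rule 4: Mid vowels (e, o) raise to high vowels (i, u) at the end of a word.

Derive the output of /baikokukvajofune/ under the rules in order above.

baigogugvajofuni

Rule 1 (intervocalic voicing): /k/ is a voiceless stop between vowels /i/ and /o/, so it voices to [g]. /k/ is a voiceless stop between vowels /o/ and /u/, so it voices to [g]. /baikokukvajofune/ → baigogukvajofune.
Rule 2 (nasal place assimilation): no segment meets the environment; /baigogukvajofune/ is unchanged.
Rule 3 (regressive voicing assimilation): /k/ precedes the voiced obstruent /v/, so it voices to [g] by assimilation. /baigogukvajofune/ → baigogugvajofune.
Rule 4 (final vowel raising): /e/ is a mid vowel in word-final position, so it raises to [i]. /baigogugvajofune/ → baigogugvajofuni.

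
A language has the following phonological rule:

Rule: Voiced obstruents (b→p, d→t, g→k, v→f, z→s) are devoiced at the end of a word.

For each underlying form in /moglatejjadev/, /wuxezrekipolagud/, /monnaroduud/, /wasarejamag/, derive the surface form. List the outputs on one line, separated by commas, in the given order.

moglatejjadef, wuxezrekipolagut, monnaroduut, wasarejamak

/moglatejjadev/: /v/ is a voiced obstruent in word-final position, so it devoices to [f]. → [moglatejjadef].
/wuxezrekipolagud/: /d/ is a voiced obstruent in word-final position, so it devoices to [t]. → [wuxezrekipolagut].
/monnaroduud/: /d/ is a voiced obstruent in word-final position, so it devoices to [t]. → [monnaroduut].
/wasarejamag/: /g/ is a voiced obstruent in word-final position, so it devoices to [k]. → [wasarejamak].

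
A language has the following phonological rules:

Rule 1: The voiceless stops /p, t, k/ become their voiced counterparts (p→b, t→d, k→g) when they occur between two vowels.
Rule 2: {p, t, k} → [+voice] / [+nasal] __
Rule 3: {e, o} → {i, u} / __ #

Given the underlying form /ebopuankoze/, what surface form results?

ebobuangozi

Rule 1 (intervocalic voicing): /p/ is a voiceless stop between vowels /o/ and /u/, so it voices to [b]. /ebopuankoze/ → ebobuankoze.
Rule 2 (post-nasal voicing): /k/ is a voiceless stop immediately after the nasal /n/, so it voices to [g]. /ebobuankoze/ → ebobuangoze.
Rule 3 (final vowel raising): /e/ is a mid vowel in word-final position, so it raises to [i]. /ebobuangoze/ → ebobuangozi.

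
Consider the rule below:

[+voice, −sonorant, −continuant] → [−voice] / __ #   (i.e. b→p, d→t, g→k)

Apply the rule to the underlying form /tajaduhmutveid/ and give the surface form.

tajaduhmutveit

/d/ is a voiced stop in word-final position, so it devoices to [t].
Surface form: [tajaduhmutveit].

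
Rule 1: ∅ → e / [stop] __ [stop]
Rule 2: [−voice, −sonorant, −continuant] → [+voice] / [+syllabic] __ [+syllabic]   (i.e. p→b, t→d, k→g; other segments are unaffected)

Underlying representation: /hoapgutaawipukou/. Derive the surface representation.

Rule 1 (stop-cluster e-epenthesis): /p/ and /g/ form a stop–stop cluster, so [e] is inserted between them. /hoapgutaawipukou/ → hoapegutaawipukou.
Rule 2 (intervocalic voicing): /p/ is a voiceless stop between vowels /a/ and /e/, so it voices to [b]. /t/ is a voiceless stop between vowels /u/ and /a/, so it voices to [d]. /p/ is a voiceless stop between vowels /i/ and /u/, so it voices to [b]. /k/ is a voiceless stop between vowels /u/ and /o/, so it voices to [g]. /hoapegutaawipukou/ → hoabegudaawibugou.

hoabegudaawibugou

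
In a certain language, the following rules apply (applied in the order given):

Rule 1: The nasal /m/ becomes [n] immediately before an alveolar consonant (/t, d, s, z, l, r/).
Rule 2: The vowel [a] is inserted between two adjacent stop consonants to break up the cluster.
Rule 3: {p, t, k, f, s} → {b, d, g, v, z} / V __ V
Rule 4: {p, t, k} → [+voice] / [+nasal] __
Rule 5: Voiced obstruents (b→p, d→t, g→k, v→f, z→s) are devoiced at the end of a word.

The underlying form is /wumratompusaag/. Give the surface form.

wunradombuzaak

Rule 1 (nasal place assimilation): /m/ precedes the alveolar consonant /r/, so it assimilates in place to [n]. /wumratompusaag/ → wunratompusaag.
Rule 2 (stop-cluster a-epenthesis): no segment meets the environment; /wunratompusaag/ is unchanged.
Rule 3 (intervocalic voicing): /t/ is a voiceless obstruent between vowels /a/ and /o/, so it voices to [d]. /s/ is a voiceless obstruent between vowels /u/ and /a/, so it voices to [z]. /wunratompusaag/ → wunradompuzaag.
Rule 4 (post-nasal voicing): /p/ is a voiceless stop immediately after the nasal /m/, so it voices to [b]. /wunradompuzaag/ → wunradombuzaag.
Rule 5 (final devoicing): /g/ is a voiced obstruent in word-final position, so it devoices to [k]. /wunradombuzaag/ → wunradombuzaak.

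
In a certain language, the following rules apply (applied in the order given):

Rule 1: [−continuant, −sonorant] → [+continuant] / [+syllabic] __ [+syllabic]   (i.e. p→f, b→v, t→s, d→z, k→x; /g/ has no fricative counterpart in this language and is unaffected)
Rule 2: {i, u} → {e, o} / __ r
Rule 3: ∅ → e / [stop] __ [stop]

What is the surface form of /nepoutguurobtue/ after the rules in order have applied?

Rule 1 (intervocalic spirantization): /p/ is a stop between vowels /e/ and /o/, so it spirantizes to the fricative [f]. /nepoutguurobtue/ → nefoutguurobtue.
Rule 2 (pre-rhotic lowering): /u/ is a high vowel immediately before /r/, so it lowers to [o]. /nefoutguurobtue/ → nefoutguorobtue.
Rule 3 (stop-cluster e-epenthesis): /t/ and /g/ form a stop–stop cluster, so [e] is inserted between them. /b/ and /t/ form a stop–stop cluster, so [e] is inserted between them. /nefoutguorobtue/ → nefouteguorobetue.

nefouteguorobetue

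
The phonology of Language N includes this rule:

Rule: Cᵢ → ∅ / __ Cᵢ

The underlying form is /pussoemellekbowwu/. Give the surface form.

/ss/ is a geminate; the first /s/ deletes.
/ll/ is a geminate; the first /l/ deletes.
/ww/ is a geminate; the first /w/ deletes.
Surface form: [pusoemelekbowu].

pusoemelekbowu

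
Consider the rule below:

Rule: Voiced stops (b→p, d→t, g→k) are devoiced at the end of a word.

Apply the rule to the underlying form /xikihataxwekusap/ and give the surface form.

xikihataxwekusap

No segment of /xikihataxwekusap/ meets the structural description of the rule, so the form surfaces unchanged.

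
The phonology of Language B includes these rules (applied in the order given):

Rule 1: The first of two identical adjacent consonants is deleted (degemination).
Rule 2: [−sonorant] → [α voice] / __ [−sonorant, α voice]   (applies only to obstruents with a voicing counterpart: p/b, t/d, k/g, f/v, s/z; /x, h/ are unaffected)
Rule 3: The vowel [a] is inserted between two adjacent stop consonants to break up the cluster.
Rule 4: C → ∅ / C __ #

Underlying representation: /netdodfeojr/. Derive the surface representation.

Rule 1 (degemination): no segment meets the environment; /netdodfeojr/ is unchanged.
Rule 2 (regressive voicing assimilation): /t/ precedes the voiced obstruent /d/, so it voices to [d] by assimilation. /d/ precedes the voiceless obstruent /f/, so it devoices to [t] by assimilation. /netdodfeojr/ → neddotfeojr.
Rule 3 (stop-cluster a-epenthesis): /d/ and /d/ form a stop–stop cluster, so [a] is inserted between them. /neddotfeojr/ → nedadotfeojr.
Rule 4 (final cluster simplification): /r/ is the second consonant of a word-final cluster /jr/, so it deletes. /nedadotfeojr/ → nedadotfeoj.

nedadotfeoj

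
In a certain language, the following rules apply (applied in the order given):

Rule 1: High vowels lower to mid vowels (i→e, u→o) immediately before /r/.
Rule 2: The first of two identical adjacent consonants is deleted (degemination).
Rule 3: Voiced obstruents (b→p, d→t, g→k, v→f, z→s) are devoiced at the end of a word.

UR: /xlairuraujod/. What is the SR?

Rule 1 (pre-rhotic lowering): /i/ is a high vowel immediately before /r/, so it lowers to [e]. /u/ is a high vowel immediately before /r/, so it lowers to [o]. /xlairuraujod/ → xlaeroraujod.
Rule 2 (degemination): no segment meets the environment; /xlaeroraujod/ is unchanged.
Rule 3 (final devoicing): /d/ is a voiced obstruent in word-final position, so it devoices to [t]. /xlaeroraujod/ → xlaeroraujot.

xlaeroraujot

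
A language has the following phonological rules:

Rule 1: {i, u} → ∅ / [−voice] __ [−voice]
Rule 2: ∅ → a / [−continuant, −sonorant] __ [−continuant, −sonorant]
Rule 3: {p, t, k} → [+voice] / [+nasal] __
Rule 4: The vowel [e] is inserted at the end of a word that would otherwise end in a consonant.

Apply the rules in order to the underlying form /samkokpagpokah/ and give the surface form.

samgokapagapokahe

Rule 1 (high vowel syncope): no segment meets the environment; /samkokpagpokah/ is unchanged.
Rule 2 (stop-cluster a-epenthesis): /k/ and /p/ form a stop–stop cluster, so [a] is inserted between them. /g/ and /p/ form a stop–stop cluster, so [a] is inserted between them. /samkokpagpokah/ → samkokapagapokah.
Rule 3 (post-nasal voicing): /k/ is a voiceless stop immediately after the nasal /m/, so it voices to [g]. /samkokapagapokah/ → samgokapagapokah.
Rule 4 (final e-epenthesis): the form ends in the consonant /h/, so [e] is inserted word-finally. /samgokapagapokah/ → samgokapagapokahe.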